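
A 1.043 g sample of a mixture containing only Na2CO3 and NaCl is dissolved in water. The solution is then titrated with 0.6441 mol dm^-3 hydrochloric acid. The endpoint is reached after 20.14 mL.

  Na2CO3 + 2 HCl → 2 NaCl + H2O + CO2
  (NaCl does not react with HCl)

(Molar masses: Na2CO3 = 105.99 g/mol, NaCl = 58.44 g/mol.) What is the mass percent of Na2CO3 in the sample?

n(HCl) = 0.02014 × 0.6441 = 0.01297 mol
Let x = n(Na2CO3), y = n(NaCl).
Titrant: 2x = 0.01297;  mass: 105.99x + 58.44y = 1.043
Solving, x = 6.486 × 10^-3 mol, y = 6.084 × 10^-3 mol
mass of Na2CO3 = 6.486 × 10^-3 × 105.99 = 0.6875 g
% Na2CO3 = 0.6875 / 1.043 × 100 = 65.91 %

65.91 %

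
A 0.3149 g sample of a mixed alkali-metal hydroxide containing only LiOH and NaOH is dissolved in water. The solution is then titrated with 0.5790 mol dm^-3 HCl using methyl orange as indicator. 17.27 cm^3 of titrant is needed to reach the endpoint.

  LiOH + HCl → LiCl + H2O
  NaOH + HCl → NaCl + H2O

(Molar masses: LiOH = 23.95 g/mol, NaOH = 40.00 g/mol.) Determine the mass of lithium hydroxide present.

0.1269 g

n(HCl) = 0.01727 × 0.5790 = 9.999 × 10^-3 mol
Let x = n(LiOH), y = n(NaOH).
Titrant: 1x + 1y = 9.999 × 10^-3;  mass: 23.95x + 40.00y = 0.3149
Solving, x = 5.301 × 10^-3 mol, y = 4.699 × 10^-3 mol
mass of LiOH = 5.301 × 10^-3 × 23.95 = 0.1269 g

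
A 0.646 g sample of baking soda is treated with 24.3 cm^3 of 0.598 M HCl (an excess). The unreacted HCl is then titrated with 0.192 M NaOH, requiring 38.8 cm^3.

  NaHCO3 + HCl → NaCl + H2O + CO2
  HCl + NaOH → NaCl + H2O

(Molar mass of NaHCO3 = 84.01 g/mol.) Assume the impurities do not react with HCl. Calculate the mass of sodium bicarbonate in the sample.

n(HCl) added = 0.0243 × 0.598 = 0.0145 mol
n(NaOH) used in back-titration = 0.0388 × 0.192 = 7.45 × 10^-3 mol
n(HCl) left over = 7.45 × 10^-3 mol (1:1 ratio)
n(HCl) consumed by analyte = 0.0145 − 7.45 × 10^-3 = 7.08 × 10^-3 mol
n(NaHCO3) = 7.08 × 10^-3 mol (1:1 ratio)
mass of NaHCO3 = 7.08 × 10^-3 × 84.01 = 0.595 g

0.595 g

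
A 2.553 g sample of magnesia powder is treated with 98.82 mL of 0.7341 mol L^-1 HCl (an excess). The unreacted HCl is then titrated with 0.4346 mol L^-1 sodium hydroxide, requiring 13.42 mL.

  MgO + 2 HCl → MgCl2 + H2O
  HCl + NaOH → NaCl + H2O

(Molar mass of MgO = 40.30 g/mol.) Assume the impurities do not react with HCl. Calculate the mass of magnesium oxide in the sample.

n(HCl) added = 0.09882 × 0.7341 = 0.07254 mol
n(NaOH) used in back-titration = 0.01342 × 0.4346 = 5.832 × 10^-3 mol
n(HCl) left over = 5.832 × 10^-3 mol (1:1 ratio)
n(HCl) consumed by analyte = 0.07254 − 5.832 × 10^-3 = 0.06671 mol
From the 1:2 ratio, n(MgO) = 1/2 × 0.06671 = 0.03336 mol
mass of MgO = 0.03336 × 40.30 = 1.344 g

1.344 g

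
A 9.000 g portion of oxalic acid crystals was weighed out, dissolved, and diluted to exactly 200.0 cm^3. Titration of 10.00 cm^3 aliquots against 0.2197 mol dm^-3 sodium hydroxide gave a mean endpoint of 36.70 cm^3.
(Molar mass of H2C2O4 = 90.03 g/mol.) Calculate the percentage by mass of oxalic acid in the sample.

80.66 %

H2C2O4 + 2 NaOH → Na2C2O4 + 2 H2O
n(NaOH) per titration = 0.03670 × 0.2197 = 8.063 × 10^-3 mol
From the 1:2 ratio, n(H2C2O4) in each aliquot = 1/2 × 8.063 × 10^-3 = 4.031 × 10^-3 mol
n(H2C2O4) in the whole flask = 4.031 × 10^-3 × 200.0/10.00 = 0.08063 mol
mass of H2C2O4 = 0.08063 × 90.03 = 7.259 g
% H2C2O4 = 7.259 / 9.000 × 100 = 80.66 %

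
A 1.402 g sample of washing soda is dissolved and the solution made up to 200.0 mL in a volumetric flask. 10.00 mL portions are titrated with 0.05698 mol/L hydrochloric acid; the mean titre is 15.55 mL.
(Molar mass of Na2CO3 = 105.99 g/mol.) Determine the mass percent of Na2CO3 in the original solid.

Na2CO3 + 2 HCl → 2 NaCl + H2O + CO2
n(HCl) per titration = 0.01555 × 0.05698 = 8.860 × 10^-4 mol
From the 1:2 ratio, n(Na2CO3) in each aliquot = 1/2 × 8.860 × 10^-4 = 4.430 × 10^-4 mol
n(Na2CO3) in the whole flask = 4.430 × 10^-4 × 200.0/10.00 = 8.860 × 10^-3 mol
mass of Na2CO3 = 8.860 × 10^-3 × 105.99 = 0.9391 g
% Na2CO3 = 0.9391 / 1.402 × 100 = 66.98 %

66.98 %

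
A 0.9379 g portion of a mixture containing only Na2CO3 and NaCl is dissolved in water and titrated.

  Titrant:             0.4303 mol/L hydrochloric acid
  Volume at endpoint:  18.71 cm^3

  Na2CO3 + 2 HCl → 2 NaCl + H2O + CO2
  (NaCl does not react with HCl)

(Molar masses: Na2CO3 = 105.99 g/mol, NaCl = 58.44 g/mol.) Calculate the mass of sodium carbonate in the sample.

n(HCl) = 0.01871 × 0.4303 = 8.051 × 10^-3 mol
Let x = n(Na2CO3), y = n(NaCl).
Titrant: 2x = 8.051 × 10^-3;  mass: 105.99x + 58.44y = 0.9379
Solving, x = 4.025 × 10^-3 mol, y = 8.748 × 10^-3 mol
mass of Na2CO3 = 4.025 × 10^-3 × 105.99 = 0.4267 g

0.4267 g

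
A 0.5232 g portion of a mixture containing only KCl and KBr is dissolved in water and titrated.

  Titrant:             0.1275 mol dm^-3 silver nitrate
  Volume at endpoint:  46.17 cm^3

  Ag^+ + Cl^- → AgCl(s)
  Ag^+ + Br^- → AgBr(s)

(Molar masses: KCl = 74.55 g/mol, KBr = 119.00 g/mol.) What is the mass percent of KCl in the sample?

56.84 %

n(AgNO3) = 0.04617 × 0.1275 = 5.887 × 10^-3 mol
Let x = n(KCl), y = n(KBr).
Titrant: 1x + 1y = 5.887 × 10^-3;  mass: 74.55x + 119.00y = 0.5232
Solving, x = 3.989 × 10^-3 mol, y = 1.898 × 10^-3 mol
mass of KCl = 3.989 × 10^-3 × 74.55 = 0.2974 g
% KCl = 0.2974 / 0.5232 × 100 = 56.84 %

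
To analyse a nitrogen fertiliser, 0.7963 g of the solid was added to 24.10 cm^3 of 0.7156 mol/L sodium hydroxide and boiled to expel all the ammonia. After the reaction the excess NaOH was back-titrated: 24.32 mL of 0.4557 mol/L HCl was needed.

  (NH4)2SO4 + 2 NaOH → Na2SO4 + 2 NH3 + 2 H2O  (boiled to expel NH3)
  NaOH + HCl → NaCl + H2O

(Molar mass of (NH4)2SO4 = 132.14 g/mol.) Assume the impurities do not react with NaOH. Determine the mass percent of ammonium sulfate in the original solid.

n(NaOH) added = 0.02410 × 0.7156 = 0.01725 mol
n(HCl) used in back-titration = 0.02432 × 0.4557 = 0.01108 mol
n(NaOH) left over = 0.01108 mol (1:1 ratio)
n(NaOH) consumed by analyte = 0.01725 − 0.01108 = 6.163 × 10^-3 mol
From the 1:2 ratio, n((NH4)2SO4) = 1/2 × 6.163 × 10^-3 = 3.082 × 10^-3 mol
mass of (NH4)2SO4 = 3.082 × 10^-3 × 132.14 = 0.4072 g
% (NH4)2SO4 = 0.4072 / 0.7963 × 100 = 51.14 %

51.14 %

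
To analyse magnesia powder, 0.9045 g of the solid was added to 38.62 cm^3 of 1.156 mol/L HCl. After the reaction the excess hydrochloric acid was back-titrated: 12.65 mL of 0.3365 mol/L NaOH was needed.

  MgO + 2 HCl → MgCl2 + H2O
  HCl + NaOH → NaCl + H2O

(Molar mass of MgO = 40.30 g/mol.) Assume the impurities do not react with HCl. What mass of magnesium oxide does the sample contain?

n(HCl) added = 0.03862 × 1.156 = 0.04464 mol
n(NaOH) used in back-titration = 0.01265 × 0.3365 = 4.257 × 10^-3 mol
n(HCl) left over = 4.257 × 10^-3 mol (1:1 ratio)
n(HCl) consumed by analyte = 0.04464 − 4.257 × 10^-3 = 0.04039 mol
From the 1:2 ratio, n(MgO) = 1/2 × 0.04039 = 0.02019 mol
mass of MgO = 0.02019 × 40.30 = 0.8138 g

0.8138 g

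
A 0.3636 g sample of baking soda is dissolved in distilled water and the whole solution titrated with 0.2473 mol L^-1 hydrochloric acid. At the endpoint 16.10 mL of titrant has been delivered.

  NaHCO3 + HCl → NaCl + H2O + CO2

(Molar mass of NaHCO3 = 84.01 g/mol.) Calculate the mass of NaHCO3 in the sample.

0.3345 g

n(HCl) = 0.01610 L × 0.2473 mol/L = 3.982 × 10^-3 mol
n(NaHCO3) = 3.982 × 10^-3 mol (1:1 ratio)
mass of NaHCO3 = 3.982 × 10^-3 × 84.01 g/mol = 0.3345 g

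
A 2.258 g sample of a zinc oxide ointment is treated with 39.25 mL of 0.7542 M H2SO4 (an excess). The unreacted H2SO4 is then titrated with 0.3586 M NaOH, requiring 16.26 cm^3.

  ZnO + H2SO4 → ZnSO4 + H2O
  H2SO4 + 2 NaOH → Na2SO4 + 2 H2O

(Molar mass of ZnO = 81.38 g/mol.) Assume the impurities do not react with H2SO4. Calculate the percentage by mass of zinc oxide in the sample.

96.18 %

n(H2SO4) added = 0.03925 × 0.7542 = 0.02960 mol
n(NaOH) used in back-titration = 0.01626 × 0.3586 = 5.831 × 10^-3 mol
From the 1:2 ratio, n(H2SO4) left over = 1/2 × 5.831 × 10^-3 = 2.915 × 10^-3 mol
n(H2SO4) consumed by analyte = 0.02960 − 2.915 × 10^-3 = 0.02669 mol
n(ZnO) = 0.02669 mol (1:1 ratio)
mass of ZnO = 0.02669 × 81.38 = 2.172 g
% ZnO = 2.172 / 2.258 × 100 = 96.18 %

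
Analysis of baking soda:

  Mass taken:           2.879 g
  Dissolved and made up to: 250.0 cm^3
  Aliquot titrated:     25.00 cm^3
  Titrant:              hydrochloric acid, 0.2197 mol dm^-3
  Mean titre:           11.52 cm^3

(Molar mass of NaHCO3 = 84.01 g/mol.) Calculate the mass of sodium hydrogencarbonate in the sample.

NaHCO3 + HCl → NaCl + H2O + CO2
n(HCl) per titration = 0.01152 × 0.2197 = 2.531 × 10^-3 mol
n(NaHCO3) in each aliquot = 2.531 × 10^-3 mol (1:1 ratio)
n(NaHCO3) in the whole flask = 2.531 × 10^-3 × 250.0/25.00 = 0.02531 mol
mass of NaHCO3 = 0.02531 × 84.01 = 2.126 g

2.126 g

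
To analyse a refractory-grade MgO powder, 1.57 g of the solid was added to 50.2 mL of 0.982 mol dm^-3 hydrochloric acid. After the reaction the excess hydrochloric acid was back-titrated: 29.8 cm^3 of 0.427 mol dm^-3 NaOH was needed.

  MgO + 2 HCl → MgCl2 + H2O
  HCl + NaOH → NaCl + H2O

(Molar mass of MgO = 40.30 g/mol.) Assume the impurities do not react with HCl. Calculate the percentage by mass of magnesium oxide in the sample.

n(HCl) added = 0.0502 × 0.982 = 0.0493 mol
n(NaOH) used in back-titration = 0.0298 × 0.427 = 0.0127 mol
n(HCl) left over = 0.0127 mol (1:1 ratio)
n(HCl) consumed by analyte = 0.0493 − 0.0127 = 0.0366 mol
From the 1:2 ratio, n(MgO) = 1/2 × 0.0366 = 0.0183 mol
mass of MgO = 0.0183 × 40.30 = 0.737 g
% MgO = 0.737 / 1.57 × 100 = 46.9 %

46.9 %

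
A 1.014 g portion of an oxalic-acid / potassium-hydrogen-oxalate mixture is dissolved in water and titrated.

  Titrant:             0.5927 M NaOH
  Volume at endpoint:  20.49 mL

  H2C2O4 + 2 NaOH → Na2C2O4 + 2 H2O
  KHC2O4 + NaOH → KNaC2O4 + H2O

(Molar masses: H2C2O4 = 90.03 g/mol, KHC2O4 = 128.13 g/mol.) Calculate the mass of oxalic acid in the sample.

0.2936 g

n(NaOH) = 0.02049 × 0.5927 = 0.01214 mol
Let x = n(H2C2O4), y = n(KHC2O4).
Titrant: 2x + 1y = 0.01214;  mass: 90.03x + 128.13y = 1.014
Solving, x = 3.261 × 10^-3 mol, y = 5.623 × 10^-3 mol
mass of H2C2O4 = 3.261 × 10^-3 × 90.03 = 0.2936 g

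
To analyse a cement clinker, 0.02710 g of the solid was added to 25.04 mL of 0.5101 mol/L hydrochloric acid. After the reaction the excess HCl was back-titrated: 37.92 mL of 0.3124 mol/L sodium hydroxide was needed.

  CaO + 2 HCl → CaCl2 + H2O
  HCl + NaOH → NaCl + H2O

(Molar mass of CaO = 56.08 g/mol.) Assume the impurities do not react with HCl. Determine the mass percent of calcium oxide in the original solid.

95.88 %

n(HCl) added = 0.02504 × 0.5101 = 0.01277 mol
n(NaOH) used in back-titration = 0.03792 × 0.3124 = 0.01185 mol
n(HCl) left over = 0.01185 mol (1:1 ratio)
n(HCl) consumed by analyte = 0.01277 − 0.01185 = 9.267 × 10^-4 mol
From the 1:2 ratio, n(CaO) = 1/2 × 9.267 × 10^-4 = 4.633 × 10^-4 mol
mass of CaO = 4.633 × 10^-4 × 56.08 = 0.02598 g
% CaO = 0.02598 / 0.02710 × 100 = 95.88 %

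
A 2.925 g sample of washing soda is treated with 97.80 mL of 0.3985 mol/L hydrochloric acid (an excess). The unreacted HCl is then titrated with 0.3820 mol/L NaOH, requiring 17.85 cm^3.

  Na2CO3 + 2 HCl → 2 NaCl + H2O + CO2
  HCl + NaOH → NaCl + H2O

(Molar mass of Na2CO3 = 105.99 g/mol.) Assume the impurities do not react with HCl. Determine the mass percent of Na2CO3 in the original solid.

n(HCl) added = 0.09780 × 0.3985 = 0.03897 mol
n(NaOH) used in back-titration = 0.01785 × 0.3820 = 6.819 × 10^-3 mol
n(HCl) left over = 6.819 × 10^-3 mol (1:1 ratio)
n(HCl) consumed by analyte = 0.03897 − 6.819 × 10^-3 = 0.03215 mol
From the 1:2 ratio, n(Na2CO3) = 1/2 × 0.03215 = 0.01608 mol
mass of Na2CO3 = 0.01608 × 105.99 = 1.704 g
% Na2CO3 = 1.704 / 2.925 × 100 = 58.26 %

58.26 %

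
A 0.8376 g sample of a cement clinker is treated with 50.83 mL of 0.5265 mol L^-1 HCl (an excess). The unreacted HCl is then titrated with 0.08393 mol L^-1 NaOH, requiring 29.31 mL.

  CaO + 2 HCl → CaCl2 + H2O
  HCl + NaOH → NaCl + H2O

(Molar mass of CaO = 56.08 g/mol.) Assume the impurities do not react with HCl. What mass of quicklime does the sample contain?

0.6814 g

n(HCl) added = 0.05083 × 0.5265 = 0.02676 mol
n(NaOH) used in back-titration = 0.02931 × 0.08393 = 2.460 × 10^-3 mol
n(HCl) left over = 2.460 × 10^-3 mol (1:1 ratio)
n(HCl) consumed by analyte = 0.02676 − 2.460 × 10^-3 = 0.02430 mol
From the 1:2 ratio, n(CaO) = 1/2 × 0.02430 = 0.01215 mol
mass of CaO = 0.01215 × 56.08 = 0.6814 g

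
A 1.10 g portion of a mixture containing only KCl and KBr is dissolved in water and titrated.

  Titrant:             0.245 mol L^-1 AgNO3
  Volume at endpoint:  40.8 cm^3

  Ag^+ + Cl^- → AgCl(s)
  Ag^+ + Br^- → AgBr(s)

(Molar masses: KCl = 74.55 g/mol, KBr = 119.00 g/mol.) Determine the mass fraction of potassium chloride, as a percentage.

13.6 %

n(AgNO3) = 0.0408 × 0.245 = 10.00 × 10^-3 mol
Let x = n(KCl), y = n(KBr).
Titrant: 1x + 1y = 10.00 × 10^-3;  mass: 74.55x + 119.00y = 1.10
Solving, x = 2.01 × 10^-3 mol, y = 7.98 × 10^-3 mol
mass of KCl = 2.01 × 10^-3 × 74.55 = 0.150 g
% KCl = 0.150 / 1.10 × 100 = 13.6 %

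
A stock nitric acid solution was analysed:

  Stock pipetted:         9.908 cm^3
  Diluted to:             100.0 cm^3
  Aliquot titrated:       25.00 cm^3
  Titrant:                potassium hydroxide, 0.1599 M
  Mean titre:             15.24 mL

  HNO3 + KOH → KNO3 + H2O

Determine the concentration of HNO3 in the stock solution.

0.9838 M

n(KOH) = 0.01524 × 0.1599 = 2.437 × 10^-3 mol
n(HNO3) in the aliquot = 2.437 × 10^-3 mol (1:1 ratio)
[HNO3]_dilute = 2.437 × 10^-3 / 0.02500 = 0.09748 mol/L
Dilution factor = 100.0 / 9.908 = 10.09
[HNO3]_stock = 0.09748 × 10.09 = 0.9838 mol/L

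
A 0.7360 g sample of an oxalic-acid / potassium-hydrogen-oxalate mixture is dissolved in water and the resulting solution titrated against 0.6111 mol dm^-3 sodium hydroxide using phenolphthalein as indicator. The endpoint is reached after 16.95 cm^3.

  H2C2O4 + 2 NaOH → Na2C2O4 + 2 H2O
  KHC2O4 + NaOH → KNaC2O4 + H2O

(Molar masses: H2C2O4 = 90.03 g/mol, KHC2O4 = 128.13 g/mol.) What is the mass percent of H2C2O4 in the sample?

43.50 %

n(NaOH) = 0.01695 × 0.6111 = 0.01036 mol
Let x = n(H2C2O4), y = n(KHC2O4).
Titrant: 2x + 1y = 0.01036;  mass: 90.03x + 128.13y = 0.7360
Solving, x = 3.556 × 10^-3 mol, y = 3.245 × 10^-3 mol
mass of H2C2O4 = 3.556 × 10^-3 × 90.03 = 0.3202 g
% H2C2O4 = 0.3202 / 0.7360 × 100 = 43.50 %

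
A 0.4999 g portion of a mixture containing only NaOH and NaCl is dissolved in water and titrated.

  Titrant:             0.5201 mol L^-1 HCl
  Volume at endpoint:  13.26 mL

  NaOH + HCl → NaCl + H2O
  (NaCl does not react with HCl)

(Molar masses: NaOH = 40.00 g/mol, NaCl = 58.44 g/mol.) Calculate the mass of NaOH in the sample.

n(HCl) = 0.01326 × 0.5201 = 6.897 × 10^-3 mol
Let x = n(NaOH), y = n(NaCl).
Titrant: 1x = 6.897 × 10^-3;  mass: 40.00x + 58.44y = 0.4999
Solving, x = 6.897 × 10^-3 mol, y = 3.834 × 10^-3 mol
mass of NaOH = 6.897 × 10^-3 × 40.00 = 0.2759 g

0.2759 g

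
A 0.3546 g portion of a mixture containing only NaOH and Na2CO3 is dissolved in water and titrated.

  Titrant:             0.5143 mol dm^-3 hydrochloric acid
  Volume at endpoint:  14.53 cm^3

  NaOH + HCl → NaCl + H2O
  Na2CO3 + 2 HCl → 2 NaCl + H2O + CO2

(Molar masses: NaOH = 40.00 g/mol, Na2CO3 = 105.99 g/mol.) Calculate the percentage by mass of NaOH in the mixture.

35.95 %

n(HCl) = 0.01453 × 0.5143 = 7.473 × 10^-3 mol
Let x = n(NaOH), y = n(Na2CO3).
Titrant: 1x + 2y = 7.473 × 10^-3;  mass: 40.00x + 105.99y = 0.3546
Solving, x = 3.187 × 10^-3 mol, y = 2.143 × 10^-3 mol
mass of NaOH = 3.187 × 10^-3 × 40.00 = 0.1275 g
% NaOH = 0.1275 / 0.3546 × 100 = 35.95 %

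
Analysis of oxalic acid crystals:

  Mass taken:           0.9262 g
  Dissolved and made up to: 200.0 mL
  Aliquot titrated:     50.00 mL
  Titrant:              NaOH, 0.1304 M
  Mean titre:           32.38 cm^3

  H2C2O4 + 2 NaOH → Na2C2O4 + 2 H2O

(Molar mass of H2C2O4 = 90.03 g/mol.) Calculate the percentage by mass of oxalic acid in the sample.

n(NaOH) per titration = 0.03238 × 0.1304 = 4.222 × 10^-3 mol
From the 1:2 ratio, n(H2C2O4) in each aliquot = 1/2 × 4.222 × 10^-3 = 2.111 × 10^-3 mol
n(H2C2O4) in the whole flask = 2.111 × 10^-3 × 200.0/50.00 = 8.445 × 10^-3 mol
mass of H2C2O4 = 8.445 × 10^-3 × 90.03 = 0.7603 g
% H2C2O4 = 0.7603 / 0.9262 × 100 = 82.09 %

82.09 %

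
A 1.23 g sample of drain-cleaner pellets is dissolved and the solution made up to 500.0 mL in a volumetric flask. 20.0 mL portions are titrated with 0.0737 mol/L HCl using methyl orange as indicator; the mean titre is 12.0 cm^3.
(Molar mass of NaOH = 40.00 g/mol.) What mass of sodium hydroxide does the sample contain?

NaOH + HCl → NaCl + H2O
n(HCl) per titration = 0.0120 × 0.0737 = 8.84 × 10^-4 mol
n(NaOH) in each aliquot = 8.84 × 10^-4 mol (1:1 ratio)
n(NaOH) in the whole flask = 8.84 × 10^-4 × 500.0/20.0 = 0.0221 mol
mass of NaOH = 0.0221 × 40.00 = 0.884 g

0.884 g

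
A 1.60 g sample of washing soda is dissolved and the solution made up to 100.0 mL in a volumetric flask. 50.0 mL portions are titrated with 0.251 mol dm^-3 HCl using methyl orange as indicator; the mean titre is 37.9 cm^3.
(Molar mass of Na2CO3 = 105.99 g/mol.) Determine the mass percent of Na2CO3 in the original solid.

63.0 %

Na2CO3 + 2 HCl → 2 NaCl + H2O + CO2
n(HCl) per titration = 0.0379 × 0.251 = 9.51 × 10^-3 mol
From the 1:2 ratio, n(Na2CO3) in each aliquot = 1/2 × 9.51 × 10^-3 = 4.76 × 10^-3 mol
n(Na2CO3) in the whole flask = 4.76 × 10^-3 × 100.0/50.0 = 9.51 × 10^-3 mol
mass of Na2CO3 = 9.51 × 10^-3 × 105.99 = 1.01 g
% Na2CO3 = 1.01 / 1.60 × 100 = 63.0 %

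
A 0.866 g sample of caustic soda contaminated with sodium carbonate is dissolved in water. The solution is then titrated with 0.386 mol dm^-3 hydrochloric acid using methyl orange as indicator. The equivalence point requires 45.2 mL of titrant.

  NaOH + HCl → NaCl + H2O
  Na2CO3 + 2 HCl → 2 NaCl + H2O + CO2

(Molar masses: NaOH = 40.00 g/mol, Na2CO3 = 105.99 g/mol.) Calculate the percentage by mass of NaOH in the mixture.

20.8 %

n(HCl) = 0.0452 × 0.386 = 0.0174 mol
Let x = n(NaOH), y = n(Na2CO3).
Titrant: 1x + 2y = 0.0174;  mass: 40.00x + 105.99y = 0.866
Solving, x = 4.51 × 10^-3 mol, y = 6.47 × 10^-3 mol
mass of NaOH = 4.51 × 10^-3 × 40.00 = 0.180 g
% NaOH = 0.180 / 0.866 × 100 = 20.8 %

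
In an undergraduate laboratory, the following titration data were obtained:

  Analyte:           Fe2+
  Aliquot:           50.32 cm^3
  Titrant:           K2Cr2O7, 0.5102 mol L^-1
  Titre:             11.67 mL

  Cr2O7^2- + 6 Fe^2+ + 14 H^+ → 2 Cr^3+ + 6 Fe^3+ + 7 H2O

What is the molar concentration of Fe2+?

n(K2Cr2O7) = 0.01167 L × 0.5102 mol/L = 5.954 × 10^-3 mol
From the 6:1 mole ratio, n(Fe2+) = 6/1 × 5.954 × 10^-3 = 0.03572 mol
[Fe2+] = 0.03572 mol / 0.05032 L = 0.7099 mol/L

0.7099 mol/L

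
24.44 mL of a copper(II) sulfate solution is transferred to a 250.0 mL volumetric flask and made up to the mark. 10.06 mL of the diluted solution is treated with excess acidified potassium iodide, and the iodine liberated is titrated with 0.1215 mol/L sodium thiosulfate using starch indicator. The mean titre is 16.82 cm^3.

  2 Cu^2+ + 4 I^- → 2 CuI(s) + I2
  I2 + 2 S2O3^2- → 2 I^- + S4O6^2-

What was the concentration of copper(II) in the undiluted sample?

n(S2O3^2-) = 0.01682 × 0.1215 = 2.044 × 10^-3 mol
n(I2) = n(S2O3^2-)/2 = 1.022 × 10^-3 mol
From the 2:1 ratio, n(Cu2+) in the aliquot = 2/1 × 1.022 × 10^-3 = 2.044 × 10^-3 mol
[Cu2+]_dilute = 2.044 × 10^-3 / 0.01006 = 0.2031 mol/L
[Cu2+]_original = 0.2031 × 250.0/24.44 = 2.078 mol/L

2.078 mol/L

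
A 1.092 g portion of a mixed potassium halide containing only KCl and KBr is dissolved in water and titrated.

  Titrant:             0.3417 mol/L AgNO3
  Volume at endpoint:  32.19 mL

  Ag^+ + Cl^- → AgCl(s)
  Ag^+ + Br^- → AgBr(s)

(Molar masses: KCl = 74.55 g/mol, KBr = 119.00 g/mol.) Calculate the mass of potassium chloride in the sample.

0.3638 g

n(AgNO3) = 0.03219 × 0.3417 = 0.01100 mol
Let x = n(KCl), y = n(KBr).
Titrant: 1x + 1y = 0.01100;  mass: 74.55x + 119.00y = 1.092
Solving, x = 4.880 × 10^-3 mol, y = 6.119 × 10^-3 mol
mass of KCl = 4.880 × 10^-3 × 74.55 = 0.3638 g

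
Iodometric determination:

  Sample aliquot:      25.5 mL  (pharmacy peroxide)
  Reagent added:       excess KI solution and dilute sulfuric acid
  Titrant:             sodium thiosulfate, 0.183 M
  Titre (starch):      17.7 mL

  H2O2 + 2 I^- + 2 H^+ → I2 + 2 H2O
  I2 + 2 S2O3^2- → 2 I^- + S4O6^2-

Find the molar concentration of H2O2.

0.0635 M

n(S2O3^2-) = 0.0177 × 0.183 = 3.24 × 10^-3 mol
n(I2) = n(S2O3^2-)/2 = 1.62 × 10^-3 mol
n(H2O2) in the aliquot = 1.62 × 10^-3 mol (1:1 ratio)
[H2O2] = 1.62 × 10^-3 / 0.0255 = 0.0635 mol/L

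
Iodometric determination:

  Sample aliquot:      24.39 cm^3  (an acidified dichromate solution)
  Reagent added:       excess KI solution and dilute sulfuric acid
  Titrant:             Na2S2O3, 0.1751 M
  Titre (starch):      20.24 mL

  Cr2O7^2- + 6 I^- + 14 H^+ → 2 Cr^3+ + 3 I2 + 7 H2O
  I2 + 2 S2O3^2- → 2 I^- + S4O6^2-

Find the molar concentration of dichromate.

0.02422 M

n(S2O3^2-) = 0.02024 × 0.1751 = 3.544 × 10^-3 mol
n(I2) = n(S2O3^2-)/2 = 1.772 × 10^-3 mol
From the 1:3 ratio, n(Cr2O7^2-) in the aliquot = 1/3 × 1.772 × 10^-3 = 5.907 × 10^-4 mol
[Cr2O7^2-] = 5.907 × 10^-4 / 0.02439 = 0.02422 mol/L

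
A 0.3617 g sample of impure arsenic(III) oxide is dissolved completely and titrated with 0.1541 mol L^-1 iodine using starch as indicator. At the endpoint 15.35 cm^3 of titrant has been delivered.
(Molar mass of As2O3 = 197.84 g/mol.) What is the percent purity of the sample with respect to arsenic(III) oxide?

As2O3 + 2 I2 + 2 H2O → As2O5 + 4 HI
n(I2) = 0.01535 L × 0.1541 mol/L = 2.365 × 10^-3 mol
From the 1:2 ratio, n(As2O3) = 1/2 × 2.365 × 10^-3 = 1.183 × 10^-3 mol
mass of As2O3 = 1.183 × 10^-3 × 197.84 g/mol = 0.2340 g
% As2O3 = 0.2340 / 0.3617 × 100 = 64.69 %

64.69 %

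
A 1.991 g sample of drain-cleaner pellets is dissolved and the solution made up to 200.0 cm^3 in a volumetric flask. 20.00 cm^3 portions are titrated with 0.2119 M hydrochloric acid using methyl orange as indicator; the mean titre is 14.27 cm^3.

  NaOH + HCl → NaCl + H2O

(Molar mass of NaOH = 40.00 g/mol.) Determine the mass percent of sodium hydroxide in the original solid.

n(HCl) per titration = 0.01427 × 0.2119 = 3.024 × 10^-3 mol
n(NaOH) in each aliquot = 3.024 × 10^-3 mol (1:1 ratio)
n(NaOH) in the whole flask = 3.024 × 10^-3 × 200.0/20.00 = 0.03024 mol
mass of NaOH = 0.03024 × 40.00 = 1.210 g
% NaOH = 1.210 / 1.991 × 100 = 60.75 %

60.75 %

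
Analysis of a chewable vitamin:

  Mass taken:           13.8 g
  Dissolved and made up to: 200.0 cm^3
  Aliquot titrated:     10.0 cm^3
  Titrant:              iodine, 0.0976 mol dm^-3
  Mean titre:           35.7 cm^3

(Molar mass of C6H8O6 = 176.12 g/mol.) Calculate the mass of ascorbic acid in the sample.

12.3 g

C6H8O6 + I2 → C6H6O6 + 2 HI
n(I2) per titration = 0.0357 × 0.0976 = 3.48 × 10^-3 mol
n(C6H8O6) in each aliquot = 3.48 × 10^-3 mol (1:1 ratio)
n(C6H8O6) in the whole flask = 3.48 × 10^-3 × 200.0/10.0 = 0.0697 mol
mass of C6H8O6 = 0.0697 × 176.12 = 12.3 g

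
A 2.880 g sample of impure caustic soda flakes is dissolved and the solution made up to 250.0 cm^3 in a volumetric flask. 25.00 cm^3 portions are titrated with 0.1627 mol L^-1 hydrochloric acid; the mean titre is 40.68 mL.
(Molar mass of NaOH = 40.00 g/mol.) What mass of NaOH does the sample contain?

NaOH + HCl → NaCl + H2O
n(HCl) per titration = 0.04068 × 0.1627 = 6.619 × 10^-3 mol
n(NaOH) in each aliquot = 6.619 × 10^-3 mol (1:1 ratio)
n(NaOH) in the whole flask = 6.619 × 10^-3 × 250.0/25.00 = 0.06619 mol
mass of NaOH = 0.06619 × 40.00 = 2.647 g

2.647 g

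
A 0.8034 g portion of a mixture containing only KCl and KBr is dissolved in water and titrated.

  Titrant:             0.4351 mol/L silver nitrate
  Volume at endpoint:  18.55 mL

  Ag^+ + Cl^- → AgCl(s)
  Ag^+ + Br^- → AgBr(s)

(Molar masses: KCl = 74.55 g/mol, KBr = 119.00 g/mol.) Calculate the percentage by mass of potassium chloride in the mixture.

n(AgNO3) = 0.01855 × 0.4351 = 8.071 × 10^-3 mol
Let x = n(KCl), y = n(KBr).
Titrant: 1x + 1y = 8.071 × 10^-3;  mass: 74.55x + 119.00y = 0.8034
Solving, x = 3.533 × 10^-3 mol, y = 4.538 × 10^-3 mol
mass of KCl = 3.533 × 10^-3 × 74.55 = 0.2634 g
% KCl = 0.2634 / 0.8034 × 100 = 32.79 %

32.79 %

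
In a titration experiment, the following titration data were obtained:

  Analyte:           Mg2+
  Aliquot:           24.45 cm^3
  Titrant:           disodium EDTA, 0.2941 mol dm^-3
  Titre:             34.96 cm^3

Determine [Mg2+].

0.4205 mol/L

Mg^2+ + EDTA^4- → [Mg(EDTA)]^2-
n(EDTA) = 0.03496 L × 0.2941 mol/L = 0.01028 mol
n(Mg2+) = 0.01028 mol (1:1 mole ratio)
[Mg2+] = 0.01028 mol / 0.02445 L = 0.4205 mol/L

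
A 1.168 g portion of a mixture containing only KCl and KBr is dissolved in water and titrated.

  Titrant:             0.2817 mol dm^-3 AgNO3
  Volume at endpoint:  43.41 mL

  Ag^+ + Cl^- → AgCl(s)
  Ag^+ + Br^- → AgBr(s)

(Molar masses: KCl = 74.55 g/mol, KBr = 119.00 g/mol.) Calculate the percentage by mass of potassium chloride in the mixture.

41.24 %

n(AgNO3) = 0.04341 × 0.2817 = 0.01223 mol
Let x = n(KCl), y = n(KBr).
Titrant: 1x + 1y = 0.01223;  mass: 74.55x + 119.00y = 1.168
Solving, x = 6.461 × 10^-3 mol, y = 5.767 × 10^-3 mol
mass of KCl = 6.461 × 10^-3 × 74.55 = 0.4817 g
% KCl = 0.4817 / 1.168 × 100 = 41.24 %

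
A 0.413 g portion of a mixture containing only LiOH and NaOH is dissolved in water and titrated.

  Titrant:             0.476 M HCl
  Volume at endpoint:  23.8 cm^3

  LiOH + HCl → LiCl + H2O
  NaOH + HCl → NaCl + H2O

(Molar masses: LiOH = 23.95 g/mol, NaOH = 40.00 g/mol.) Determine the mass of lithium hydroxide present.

0.0599 g

n(HCl) = 0.0238 × 0.476 = 0.0113 mol
Let x = n(LiOH), y = n(NaOH).
Titrant: 1x + 1y = 0.0113;  mass: 23.95x + 40.00y = 0.413
Solving, x = 2.50 × 10^-3 mol, y = 8.83 × 10^-3 mol
mass of LiOH = 2.50 × 10^-3 × 23.95 = 0.0599 g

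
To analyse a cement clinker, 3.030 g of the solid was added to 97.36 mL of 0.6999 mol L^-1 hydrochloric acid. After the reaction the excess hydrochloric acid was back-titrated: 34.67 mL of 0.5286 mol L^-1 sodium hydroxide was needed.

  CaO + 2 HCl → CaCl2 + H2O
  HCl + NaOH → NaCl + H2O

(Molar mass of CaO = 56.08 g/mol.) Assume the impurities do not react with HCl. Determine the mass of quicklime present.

1.397 g

n(HCl) added = 0.09736 × 0.6999 = 0.06814 mol
n(NaOH) used in back-titration = 0.03467 × 0.5286 = 0.01833 mol
n(HCl) left over = 0.01833 mol (1:1 ratio)
n(HCl) consumed by analyte = 0.06814 − 0.01833 = 0.04982 mol
From the 1:2 ratio, n(CaO) = 1/2 × 0.04982 = 0.02491 mol
mass of CaO = 0.02491 × 56.08 = 1.397 g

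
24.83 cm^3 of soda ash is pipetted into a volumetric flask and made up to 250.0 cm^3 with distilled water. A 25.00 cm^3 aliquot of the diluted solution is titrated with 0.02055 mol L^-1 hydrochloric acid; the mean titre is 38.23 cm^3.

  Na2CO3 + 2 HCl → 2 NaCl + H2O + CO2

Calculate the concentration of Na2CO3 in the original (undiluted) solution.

0.1582 mol/L

n(HCl) = 0.03823 × 0.02055 = 7.856 × 10^-4 mol
From the 1:2 ratio, n(Na2CO3) in the aliquot = 1/2 × 7.856 × 10^-4 = 3.928 × 10^-4 mol
[Na2CO3]_dilute = 3.928 × 10^-4 / 0.02500 = 0.01571 mol/L
Dilution factor = 250.0 / 24.83 = 10.07
[Na2CO3]_stock = 0.01571 × 10.07 = 0.1582 mol/L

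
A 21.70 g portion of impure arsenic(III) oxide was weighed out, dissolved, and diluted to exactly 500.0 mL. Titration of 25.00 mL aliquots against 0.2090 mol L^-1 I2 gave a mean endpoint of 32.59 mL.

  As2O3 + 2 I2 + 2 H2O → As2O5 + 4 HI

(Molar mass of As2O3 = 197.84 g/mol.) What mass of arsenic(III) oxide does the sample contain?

n(I2) per titration = 0.03259 × 0.2090 = 6.811 × 10^-3 mol
From the 1:2 ratio, n(As2O3) in each aliquot = 1/2 × 6.811 × 10^-3 = 3.406 × 10^-3 mol
n(As2O3) in the whole flask = 3.406 × 10^-3 × 500.0/25.00 = 0.06811 mol
mass of As2O3 = 0.06811 × 197.84 = 13.48 g

13.48 g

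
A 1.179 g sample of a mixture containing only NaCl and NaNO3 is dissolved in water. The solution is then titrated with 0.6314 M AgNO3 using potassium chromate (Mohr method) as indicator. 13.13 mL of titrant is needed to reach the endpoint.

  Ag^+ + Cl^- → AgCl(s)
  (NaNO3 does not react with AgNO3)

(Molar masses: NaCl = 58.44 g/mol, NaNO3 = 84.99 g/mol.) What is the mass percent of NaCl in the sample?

41.09 %

n(AgNO3) = 0.01313 × 0.6314 = 8.290 × 10^-3 mol
Let x = n(NaCl), y = n(NaNO3).
Titrant: 1x = 8.290 × 10^-3;  mass: 58.44x + 84.99y = 1.179
Solving, x = 8.290 × 10^-3 mol, y = 8.172 × 10^-3 mol
mass of NaCl = 8.290 × 10^-3 × 58.44 = 0.4845 g
% NaCl = 0.4845 / 1.179 × 100 = 41.09 %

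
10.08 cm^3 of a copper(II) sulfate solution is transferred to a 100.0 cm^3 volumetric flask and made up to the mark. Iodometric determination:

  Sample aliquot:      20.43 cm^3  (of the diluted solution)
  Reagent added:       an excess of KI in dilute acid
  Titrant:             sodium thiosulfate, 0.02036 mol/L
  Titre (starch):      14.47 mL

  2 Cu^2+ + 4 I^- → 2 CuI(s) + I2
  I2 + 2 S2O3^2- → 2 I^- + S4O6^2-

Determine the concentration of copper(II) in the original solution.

n(S2O3^2-) = 0.01447 × 0.02036 = 2.946 × 10^-4 mol
n(I2) = n(S2O3^2-)/2 = 1.473 × 10^-4 mol
From the 2:1 ratio, n(Cu2+) in the aliquot = 2/1 × 1.473 × 10^-4 = 2.946 × 10^-4 mol
[Cu2+]_dilute = 2.946 × 10^-4 / 0.02043 = 0.01442 mol/L
[Cu2+]_original = 0.01442 × 100.0/10.08 = 0.1431 mol/L

0.1431 mol/L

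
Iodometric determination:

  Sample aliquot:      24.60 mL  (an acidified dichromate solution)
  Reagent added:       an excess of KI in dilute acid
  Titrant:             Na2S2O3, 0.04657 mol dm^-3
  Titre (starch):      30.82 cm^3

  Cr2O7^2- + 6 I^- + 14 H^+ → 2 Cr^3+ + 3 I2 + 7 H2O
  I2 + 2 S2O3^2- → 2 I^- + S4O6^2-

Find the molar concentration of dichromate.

0.009724 mol/L

n(S2O3^2-) = 0.03082 × 0.04657 = 1.435 × 10^-3 mol
n(I2) = n(S2O3^2-)/2 = 7.176 × 10^-4 mol
From the 1:3 ratio, n(Cr2O7^2-) in the aliquot = 1/3 × 7.176 × 10^-4 = 2.392 × 10^-4 mol
[Cr2O7^2-] = 2.392 × 10^-4 / 0.02460 = 0.009724 mol/L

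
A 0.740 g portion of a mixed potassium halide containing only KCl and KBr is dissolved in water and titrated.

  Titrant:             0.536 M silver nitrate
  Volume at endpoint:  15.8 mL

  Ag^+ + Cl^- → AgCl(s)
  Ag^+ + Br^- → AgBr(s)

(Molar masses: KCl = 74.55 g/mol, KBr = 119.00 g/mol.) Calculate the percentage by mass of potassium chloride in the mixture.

n(AgNO3) = 0.0158 × 0.536 = 8.47 × 10^-3 mol
Let x = n(KCl), y = n(KBr).
Titrant: 1x + 1y = 8.47 × 10^-3;  mass: 74.55x + 119.00y = 0.740
Solving, x = 6.02 × 10^-3 mol, y = 2.44 × 10^-3 mol
mass of KCl = 6.02 × 10^-3 × 74.55 = 0.449 g
% KCl = 0.449 / 0.740 × 100 = 60.7 %

60.7 %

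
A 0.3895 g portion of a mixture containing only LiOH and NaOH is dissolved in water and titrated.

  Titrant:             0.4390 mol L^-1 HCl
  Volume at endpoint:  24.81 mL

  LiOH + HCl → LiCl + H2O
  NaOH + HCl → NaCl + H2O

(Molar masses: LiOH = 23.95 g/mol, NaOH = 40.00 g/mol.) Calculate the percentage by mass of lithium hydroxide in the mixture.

17.69 %

n(HCl) = 0.02481 × 0.4390 = 0.01089 mol
Let x = n(LiOH), y = n(NaOH).
Titrant: 1x + 1y = 0.01089;  mass: 23.95x + 40.00y = 0.3895
Solving, x = 2.876 × 10^-3 mol, y = 8.015 × 10^-3 mol
mass of LiOH = 2.876 × 10^-3 × 23.95 = 0.06889 g
% LiOH = 0.06889 / 0.3895 × 100 = 17.69 %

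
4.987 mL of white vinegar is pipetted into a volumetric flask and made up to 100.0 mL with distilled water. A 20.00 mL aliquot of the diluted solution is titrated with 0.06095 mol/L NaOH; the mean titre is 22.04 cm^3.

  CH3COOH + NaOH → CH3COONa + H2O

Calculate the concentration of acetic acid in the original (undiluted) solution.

1.347 mol/L

n(NaOH) = 0.02204 × 0.06095 = 1.343 × 10^-3 mol
n(CH3COOH) in the aliquot = 1.343 × 10^-3 mol (1:1 ratio)
[CH3COOH]_dilute = 1.343 × 10^-3 / 0.02000 = 0.06717 mol/L
Dilution factor = 100.0 / 4.987 = 20.05
[CH3COOH]_stock = 0.06717 × 20.05 = 1.347 mol/L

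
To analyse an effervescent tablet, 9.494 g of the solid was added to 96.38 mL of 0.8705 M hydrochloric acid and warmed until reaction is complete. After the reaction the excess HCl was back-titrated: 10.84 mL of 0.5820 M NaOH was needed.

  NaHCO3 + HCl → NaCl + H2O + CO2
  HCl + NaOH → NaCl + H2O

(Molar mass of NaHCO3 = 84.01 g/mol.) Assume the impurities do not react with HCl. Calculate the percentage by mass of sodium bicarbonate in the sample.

n(HCl) added = 0.09638 × 0.8705 = 0.08390 mol
n(NaOH) used in back-titration = 0.01084 × 0.5820 = 6.309 × 10^-3 mol
n(HCl) left over = 6.309 × 10^-3 mol (1:1 ratio)
n(HCl) consumed by analyte = 0.08390 − 6.309 × 10^-3 = 0.07759 mol
n(NaHCO3) = 0.07759 mol (1:1 ratio)
mass of NaHCO3 = 0.07759 × 84.01 = 6.518 g
% NaHCO3 = 6.518 / 9.494 × 100 = 68.66 %

68.66 %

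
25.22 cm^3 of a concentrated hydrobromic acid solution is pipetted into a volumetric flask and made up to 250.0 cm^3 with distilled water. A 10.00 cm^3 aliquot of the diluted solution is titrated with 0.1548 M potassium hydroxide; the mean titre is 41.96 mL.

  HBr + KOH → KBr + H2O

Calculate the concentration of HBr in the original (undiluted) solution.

6.439 M

n(KOH) = 0.04196 × 0.1548 = 6.495 × 10^-3 mol
n(HBr) in the aliquot = 6.495 × 10^-3 mol (1:1 ratio)
[HBr]_dilute = 6.495 × 10^-3 / 0.01000 = 0.6495 mol/L
Dilution factor = 250.0 / 25.22 = 9.913
[HBr]_stock = 0.6495 × 9.913 = 6.439 mol/L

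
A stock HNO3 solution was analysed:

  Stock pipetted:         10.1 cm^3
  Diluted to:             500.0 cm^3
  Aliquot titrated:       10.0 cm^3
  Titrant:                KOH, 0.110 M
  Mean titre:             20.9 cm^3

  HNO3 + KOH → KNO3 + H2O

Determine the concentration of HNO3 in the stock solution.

n(KOH) = 0.0209 × 0.110 = 2.30 × 10^-3 mol
n(HNO3) in the aliquot = 2.30 × 10^-3 mol (1:1 ratio)
[HNO3]_dilute = 2.30 × 10^-3 / 0.0100 = 0.230 mol/L
Dilution factor = 500.0 / 10.1 = 49.50
[HNO3]_stock = 0.230 × 49.50 = 11.4 mol/L

11.4 M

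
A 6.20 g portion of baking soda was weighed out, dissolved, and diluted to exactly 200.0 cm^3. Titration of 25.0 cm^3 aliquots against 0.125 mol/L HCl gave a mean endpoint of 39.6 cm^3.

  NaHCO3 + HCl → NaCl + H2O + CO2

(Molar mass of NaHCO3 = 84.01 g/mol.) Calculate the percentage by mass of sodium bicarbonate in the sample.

53.7 %

n(HCl) per titration = 0.0396 × 0.125 = 4.95 × 10^-3 mol
n(NaHCO3) in each aliquot = 4.95 × 10^-3 mol (1:1 ratio)
n(NaHCO3) in the whole flask = 4.95 × 10^-3 × 200.0/25.0 = 0.0396 mol
mass of NaHCO3 = 0.0396 × 84.01 = 3.33 g
% NaHCO3 = 3.33 / 6.20 × 100 = 53.7 %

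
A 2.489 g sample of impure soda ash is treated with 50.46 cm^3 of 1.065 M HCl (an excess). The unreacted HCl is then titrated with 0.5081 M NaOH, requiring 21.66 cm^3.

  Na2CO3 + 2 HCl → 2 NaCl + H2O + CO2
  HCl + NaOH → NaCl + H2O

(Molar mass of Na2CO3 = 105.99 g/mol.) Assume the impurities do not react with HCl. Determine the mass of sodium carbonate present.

n(HCl) added = 0.05046 × 1.065 = 0.05374 mol
n(NaOH) used in back-titration = 0.02166 × 0.5081 = 0.01101 mol
n(HCl) left over = 0.01101 mol (1:1 ratio)
n(HCl) consumed by analyte = 0.05374 − 0.01101 = 0.04273 mol
From the 1:2 ratio, n(Na2CO3) = 1/2 × 0.04273 = 0.02137 mol
mass of Na2CO3 = 0.02137 × 105.99 = 2.265 g

2.265 g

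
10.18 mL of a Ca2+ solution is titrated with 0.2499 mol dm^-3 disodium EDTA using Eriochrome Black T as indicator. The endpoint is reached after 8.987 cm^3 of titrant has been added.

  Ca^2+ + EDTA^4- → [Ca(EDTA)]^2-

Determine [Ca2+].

n(EDTA) = 0.008987 L × 0.2499 mol/L = 2.246 × 10^-3 mol
n(Ca2+) = 2.246 × 10^-3 mol (1:1 mole ratio)
[Ca2+] = 2.246 × 10^-3 mol / 0.01018 L = 0.2206 mol/L

0.2206 mol/L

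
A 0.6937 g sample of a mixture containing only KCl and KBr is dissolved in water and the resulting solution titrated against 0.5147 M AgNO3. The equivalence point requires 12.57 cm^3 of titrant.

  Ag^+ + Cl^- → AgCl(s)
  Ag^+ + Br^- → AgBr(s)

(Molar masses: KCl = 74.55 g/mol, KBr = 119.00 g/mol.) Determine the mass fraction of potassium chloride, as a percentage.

18.42 %

n(AgNO3) = 0.01257 × 0.5147 = 6.470 × 10^-3 mol
Let x = n(KCl), y = n(KBr).
Titrant: 1x + 1y = 6.470 × 10^-3;  mass: 74.55x + 119.00y = 0.6937
Solving, x = 1.714 × 10^-3 mol, y = 4.755 × 10^-3 mol
mass of KCl = 1.714 × 10^-3 × 74.55 = 0.1278 g
% KCl = 0.1278 / 0.6937 × 100 = 18.42 %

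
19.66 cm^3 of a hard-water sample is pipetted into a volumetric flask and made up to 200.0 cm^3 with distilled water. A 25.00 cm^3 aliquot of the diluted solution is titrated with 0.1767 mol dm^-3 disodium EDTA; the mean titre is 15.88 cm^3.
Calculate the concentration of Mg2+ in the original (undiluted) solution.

1.142 mol/L

Mg^2+ + EDTA^4- → [Mg(EDTA)]^2-
n(EDTA) = 0.01588 × 0.1767 = 2.806 × 10^-3 mol
n(Mg2+) in the aliquot = 2.806 × 10^-3 mol (1:1 ratio)
[Mg2+]_dilute = 2.806 × 10^-3 / 0.02500 = 0.1122 mol/L
Dilution factor = 200.0 / 19.66 = 10.17
[Mg2+]_stock = 0.1122 × 10.17 = 1.142 mol/L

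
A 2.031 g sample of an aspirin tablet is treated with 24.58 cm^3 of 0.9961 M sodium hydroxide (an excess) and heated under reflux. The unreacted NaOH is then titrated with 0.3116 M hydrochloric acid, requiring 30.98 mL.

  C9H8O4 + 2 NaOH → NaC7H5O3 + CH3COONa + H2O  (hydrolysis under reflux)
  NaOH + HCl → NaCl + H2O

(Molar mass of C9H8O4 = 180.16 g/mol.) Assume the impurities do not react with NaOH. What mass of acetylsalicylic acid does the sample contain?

1.336 g

n(NaOH) added = 0.02458 × 0.9961 = 0.02448 mol
n(HCl) used in back-titration = 0.03098 × 0.3116 = 9.653 × 10^-3 mol
n(NaOH) left over = 9.653 × 10^-3 mol (1:1 ratio)
n(NaOH) consumed by analyte = 0.02448 − 9.653 × 10^-3 = 0.01483 mol
From the 1:2 ratio, n(C9H8O4) = 1/2 × 0.01483 = 7.415 × 10^-3 mol
mass of C9H8O4 = 7.415 × 10^-3 × 180.16 = 1.336 g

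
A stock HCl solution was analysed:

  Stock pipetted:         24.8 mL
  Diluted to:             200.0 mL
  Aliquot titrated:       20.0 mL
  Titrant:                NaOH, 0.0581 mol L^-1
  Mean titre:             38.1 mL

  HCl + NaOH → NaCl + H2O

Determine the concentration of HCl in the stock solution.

n(NaOH) = 0.0381 × 0.0581 = 2.21 × 10^-3 mol
n(HCl) in the aliquot = 2.21 × 10^-3 mol (1:1 ratio)
[HCl]_dilute = 2.21 × 10^-3 / 0.0200 = 0.111 mol/L
Dilution factor = 200.0 / 24.8 = 8.065
[HCl]_stock = 0.111 × 8.065 = 0.893 mol/L

0.893 mol/L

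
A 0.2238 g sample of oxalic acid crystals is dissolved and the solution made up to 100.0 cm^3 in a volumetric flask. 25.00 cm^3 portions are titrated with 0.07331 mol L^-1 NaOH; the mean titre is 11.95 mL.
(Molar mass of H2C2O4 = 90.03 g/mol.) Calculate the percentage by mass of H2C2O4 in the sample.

H2C2O4 + 2 NaOH → Na2C2O4 + 2 H2O
n(NaOH) per titration = 0.01195 × 0.07331 = 8.761 × 10^-4 mol
From the 1:2 ratio, n(H2C2O4) in each aliquot = 1/2 × 8.761 × 10^-4 = 4.380 × 10^-4 mol
n(H2C2O4) in the whole flask = 4.380 × 10^-4 × 100.0/25.00 = 1.752 × 10^-3 mol
mass of H2C2O4 = 1.752 × 10^-3 × 90.03 = 0.1577 g
% H2C2O4 = 0.1577 / 0.2238 × 100 = 70.48 %

70.48 %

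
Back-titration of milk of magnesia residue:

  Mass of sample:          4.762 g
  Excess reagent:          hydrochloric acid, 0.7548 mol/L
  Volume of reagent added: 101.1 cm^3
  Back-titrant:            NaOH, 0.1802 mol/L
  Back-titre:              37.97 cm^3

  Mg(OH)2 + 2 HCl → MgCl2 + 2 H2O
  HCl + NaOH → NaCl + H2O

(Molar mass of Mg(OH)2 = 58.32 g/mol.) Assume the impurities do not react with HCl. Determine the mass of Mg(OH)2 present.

2.026 g

n(HCl) added = 0.1011 × 0.7548 = 0.07631 mol
n(NaOH) used in back-titration = 0.03797 × 0.1802 = 6.842 × 10^-3 mol
n(HCl) left over = 6.842 × 10^-3 mol (1:1 ratio)
n(HCl) consumed by analyte = 0.07631 − 6.842 × 10^-3 = 0.06947 mol
From the 1:2 ratio, n(Mg(OH)2) = 1/2 × 0.06947 = 0.03473 mol
mass of Mg(OH)2 = 0.03473 × 58.32 = 2.026 g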